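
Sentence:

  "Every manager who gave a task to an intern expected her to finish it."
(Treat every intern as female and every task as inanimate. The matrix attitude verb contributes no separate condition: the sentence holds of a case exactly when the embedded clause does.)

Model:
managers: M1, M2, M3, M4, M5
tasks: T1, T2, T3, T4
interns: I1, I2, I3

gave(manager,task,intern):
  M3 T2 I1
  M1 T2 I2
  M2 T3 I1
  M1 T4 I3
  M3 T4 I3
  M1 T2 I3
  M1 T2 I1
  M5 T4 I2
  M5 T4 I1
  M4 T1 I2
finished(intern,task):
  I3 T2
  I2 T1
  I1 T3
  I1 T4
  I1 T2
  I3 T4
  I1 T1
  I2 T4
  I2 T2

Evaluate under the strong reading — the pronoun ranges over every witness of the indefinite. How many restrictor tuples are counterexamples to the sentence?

"her" takes "an intern" as antecedent and "it" takes "a task"; both are donkey pronouns co-varying with the restrictor.
Strong reading: for every (m,t,i) with gave(m,t,i), finished(i,t).
Restrictor triples: (M1,T2,I1)→finished(I1,T2) ✓  (M1,T2,I2)→finished(I2,T2) ✓  (M1,T2,I3)→finished(I3,T2) ✓  (M1,T4,I3)→finished(I3,T4) ✓  (M2,T3,I1)→finished(I1,T3) ✓  (M3,T2,I1)→finished(I1,T2) ✓  (M3,T4,I3)→finished(I3,T4) ✓  (M4,T1,I2)→finished(I2,T1) ✓  (M5,T4,I1)→finished(I1,T4) ✓  (M5,T4,I2)→finished(I2,T4) ✓
Counterexamples (restrictor triples failing the scope): 0.

0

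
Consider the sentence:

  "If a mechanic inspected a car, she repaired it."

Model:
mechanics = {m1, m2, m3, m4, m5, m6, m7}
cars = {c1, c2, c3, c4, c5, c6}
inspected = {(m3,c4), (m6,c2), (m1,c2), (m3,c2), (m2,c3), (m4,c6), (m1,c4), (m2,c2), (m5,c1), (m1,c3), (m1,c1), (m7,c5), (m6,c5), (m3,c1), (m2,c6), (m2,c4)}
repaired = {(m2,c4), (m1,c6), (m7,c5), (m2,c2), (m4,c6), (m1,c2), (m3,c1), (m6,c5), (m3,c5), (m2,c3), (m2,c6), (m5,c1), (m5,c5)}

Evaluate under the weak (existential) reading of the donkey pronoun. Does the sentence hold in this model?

True

"it" takes "a car" as antecedent — a donkey pronoun bound across the clause boundary.
Weak reading: every mechanic m with some inspected-car has at least one inspected-car c such that repaired(m,c).
Per mechanic: m1:✓  m2:✓  m3:✓  m4:✓  m5:✓  m6:✓  m7:✓
Every mechanic in the restrictor has a witness.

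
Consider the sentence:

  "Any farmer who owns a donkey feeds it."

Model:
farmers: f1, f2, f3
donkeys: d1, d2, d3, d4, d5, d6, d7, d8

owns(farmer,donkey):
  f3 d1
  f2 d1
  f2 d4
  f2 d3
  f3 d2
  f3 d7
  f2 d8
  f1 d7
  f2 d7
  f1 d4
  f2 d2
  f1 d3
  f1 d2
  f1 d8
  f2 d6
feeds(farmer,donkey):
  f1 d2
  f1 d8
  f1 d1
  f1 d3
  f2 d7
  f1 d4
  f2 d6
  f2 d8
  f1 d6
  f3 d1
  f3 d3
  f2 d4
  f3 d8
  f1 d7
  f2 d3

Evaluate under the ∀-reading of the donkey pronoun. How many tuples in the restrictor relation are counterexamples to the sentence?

4

"it" takes "a donkey" as antecedent — a donkey pronoun bound across the clause boundary.
Strong reading: for every (f,d) with owns(f,d), feeds(f,d).
Restrictor pairs: (f1,d2) ✓  (f1,d3) ✓  (f1,d4) ✓  (f1,d7) ✓  (f1,d8) ✓  (f2,d1) ✗  (f2,d2) ✗  (f2,d3) ✓  (f2,d4) ✓  (f2,d6) ✓  (f2,d7) ✓  (f2,d8) ✓  (f3,d1) ✓  (f3,d2) ✗  (f3,d7) ✗
Counterexamples (restrictor pairs failing the scope): 4.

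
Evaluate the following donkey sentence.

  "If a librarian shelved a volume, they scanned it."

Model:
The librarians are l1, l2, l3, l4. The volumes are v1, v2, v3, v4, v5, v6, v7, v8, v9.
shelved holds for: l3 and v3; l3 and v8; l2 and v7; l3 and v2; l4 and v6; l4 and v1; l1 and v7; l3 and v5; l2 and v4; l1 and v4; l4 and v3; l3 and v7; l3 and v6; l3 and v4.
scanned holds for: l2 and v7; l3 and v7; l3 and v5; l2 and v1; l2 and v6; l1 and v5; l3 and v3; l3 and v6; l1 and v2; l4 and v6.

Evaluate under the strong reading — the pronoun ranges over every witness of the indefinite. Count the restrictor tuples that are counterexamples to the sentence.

8

"it" takes "a volume" as antecedent — a donkey pronoun bound across the clause boundary.
Strong reading: for every (l,v) with shelved(l,v), scanned(l,v).
Restrictor pairs: (l1,v4) ✗  (l1,v7) ✗  (l2,v4) ✗  (l2,v7) ✓  (l3,v2) ✗  (l3,v3) ✓  (l3,v4) ✗  (l3,v5) ✓  (l3,v6) ✓  (l3,v7) ✓  (l3,v8) ✗  (l4,v1) ✗  (l4,v3) ✗  (l4,v6) ✓
Counterexamples (restrictor pairs failing the scope): 8.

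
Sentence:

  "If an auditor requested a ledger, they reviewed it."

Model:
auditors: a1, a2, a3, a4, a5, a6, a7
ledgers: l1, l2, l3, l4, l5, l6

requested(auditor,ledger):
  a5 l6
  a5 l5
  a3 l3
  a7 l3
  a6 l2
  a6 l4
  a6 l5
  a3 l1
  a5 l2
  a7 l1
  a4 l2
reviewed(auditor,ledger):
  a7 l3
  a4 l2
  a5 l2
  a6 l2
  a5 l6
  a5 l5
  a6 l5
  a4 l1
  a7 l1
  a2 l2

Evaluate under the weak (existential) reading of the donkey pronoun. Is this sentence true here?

"it" takes "a ledger" as antecedent — a donkey pronoun bound across the clause boundary.
Weak reading: every auditor a with some requested-ledger has at least one requested-ledger l such that reviewed(a,l).
Per auditor: a3:✗  a4:✓  a5:✓  a6:✓  a7:✓
a3 has no witness among its requested-ledgers.

False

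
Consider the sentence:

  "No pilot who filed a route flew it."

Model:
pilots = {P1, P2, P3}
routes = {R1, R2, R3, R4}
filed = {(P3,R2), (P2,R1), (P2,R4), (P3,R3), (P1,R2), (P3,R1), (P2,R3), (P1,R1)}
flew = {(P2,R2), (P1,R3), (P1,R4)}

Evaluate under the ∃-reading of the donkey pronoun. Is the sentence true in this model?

True

"it" takes "a route" as antecedent — a donkey pronoun bound across the clause boundary.
Truth condition: for no (p,r) with filed(p,r) does flew(p,r) hold.
Restrictor pairs — does the scope hold? (P1,R1):fails  (P1,R2):fails  (P2,R1):fails  (P2,R3):fails  (P2,R4):fails  (P3,R1):fails  (P3,R2):fails  (P3,R3):fails
Scope holds for no restrictor pair, so the sentence is true.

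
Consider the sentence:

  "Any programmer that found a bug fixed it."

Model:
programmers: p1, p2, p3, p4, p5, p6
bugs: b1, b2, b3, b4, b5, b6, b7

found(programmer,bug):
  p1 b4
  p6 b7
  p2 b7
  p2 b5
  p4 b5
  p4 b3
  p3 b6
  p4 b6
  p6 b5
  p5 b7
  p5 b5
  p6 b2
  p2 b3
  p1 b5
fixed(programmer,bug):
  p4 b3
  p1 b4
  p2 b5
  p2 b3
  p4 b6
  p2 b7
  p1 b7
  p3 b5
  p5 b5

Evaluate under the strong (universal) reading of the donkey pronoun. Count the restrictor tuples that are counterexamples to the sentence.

"it" takes "a bug" as antecedent — a donkey pronoun bound across the clause boundary.
Strong reading: for every (p,b) with found(p,b), fixed(p,b).
Restrictor pairs: (p1,b4) ✓  (p1,b5) ✗  (p2,b3) ✓  (p2,b5) ✓  (p2,b7) ✓  (p3,b6) ✗  (p4,b3) ✓  (p4,b5) ✗  (p4,b6) ✓  (p5,b5) ✓  (p5,b7) ✗  (p6,b2) ✗  (p6,b5) ✗  (p6,b7) ✗
Counterexamples (restrictor pairs failing the scope): 7.

7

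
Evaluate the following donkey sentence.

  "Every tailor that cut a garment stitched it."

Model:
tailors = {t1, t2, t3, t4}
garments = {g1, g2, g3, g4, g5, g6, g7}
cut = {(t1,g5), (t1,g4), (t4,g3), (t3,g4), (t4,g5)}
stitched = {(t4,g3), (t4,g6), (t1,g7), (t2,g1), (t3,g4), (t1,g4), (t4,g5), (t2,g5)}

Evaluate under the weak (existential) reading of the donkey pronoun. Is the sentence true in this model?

"it" takes "a garment" as antecedent — a donkey pronoun bound across the clause boundary.
Weak reading: every tailor t with some cut-garment has at least one cut-garment g such that stitched(t,g).
Per tailor: t1:✓  t3:✓  t4:✓
Every tailor in the restrictor has a witness.

True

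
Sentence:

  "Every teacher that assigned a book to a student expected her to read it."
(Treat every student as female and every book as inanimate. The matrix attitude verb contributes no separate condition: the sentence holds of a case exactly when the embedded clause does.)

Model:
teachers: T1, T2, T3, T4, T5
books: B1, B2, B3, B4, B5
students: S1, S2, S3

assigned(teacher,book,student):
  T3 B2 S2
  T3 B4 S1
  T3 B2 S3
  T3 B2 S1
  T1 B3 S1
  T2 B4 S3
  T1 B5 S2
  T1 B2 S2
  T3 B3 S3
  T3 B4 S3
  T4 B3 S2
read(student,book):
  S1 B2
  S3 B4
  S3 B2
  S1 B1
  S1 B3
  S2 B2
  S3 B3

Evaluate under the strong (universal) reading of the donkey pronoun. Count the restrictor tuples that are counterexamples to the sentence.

3

"her" takes "a student" as antecedent and "it" takes "a book"; both are donkey pronouns co-varying with the restrictor.
Strong reading: for every (t,b,s) with assigned(t,b,s), read(s,b).
Restrictor triples: (T1,B2,S2)→read(S2,B2) ✓  (T1,B3,S1)→read(S1,B3) ✓  (T1,B5,S2)→read(S2,B5) ✗  (T2,B4,S3)→read(S3,B4) ✓  (T3,B2,S1)→read(S1,B2) ✓  (T3,B2,S2)→read(S2,B2) ✓  (T3,B2,S3)→read(S3,B2) ✓  (T3,B3,S3)→read(S3,B3) ✓  (T3,B4,S1)→read(S1,B4) ✗  (T3,B4,S3)→read(S3,B4) ✓  (T4,B3,S2)→read(S2,B3) ✗
Counterexamples (restrictor triples failing the scope): 3.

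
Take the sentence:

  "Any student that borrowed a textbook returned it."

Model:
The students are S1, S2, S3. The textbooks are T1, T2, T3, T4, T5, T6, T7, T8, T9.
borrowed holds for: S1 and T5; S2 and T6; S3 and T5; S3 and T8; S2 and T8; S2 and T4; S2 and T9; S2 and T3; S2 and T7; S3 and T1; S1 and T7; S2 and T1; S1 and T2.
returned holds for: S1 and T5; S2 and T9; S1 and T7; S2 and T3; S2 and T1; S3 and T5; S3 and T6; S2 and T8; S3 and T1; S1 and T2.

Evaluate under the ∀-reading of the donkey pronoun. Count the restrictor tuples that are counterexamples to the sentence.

4

"it" takes "a textbook" as antecedent — a donkey pronoun bound across the clause boundary.
Strong reading: for every (s,t) with borrowed(s,t), returned(s,t).
Restrictor pairs: (S1,T2) ✓  (S1,T5) ✓  (S1,T7) ✓  (S2,T1) ✓  (S2,T3) ✓  (S2,T4) ✗  (S2,T6) ✗  (S2,T7) ✗  (S2,T8) ✓  (S2,T9) ✓  (S3,T1) ✓  (S3,T5) ✓  (S3,T8) ✗
Counterexamples (restrictor pairs failing the scope): 4.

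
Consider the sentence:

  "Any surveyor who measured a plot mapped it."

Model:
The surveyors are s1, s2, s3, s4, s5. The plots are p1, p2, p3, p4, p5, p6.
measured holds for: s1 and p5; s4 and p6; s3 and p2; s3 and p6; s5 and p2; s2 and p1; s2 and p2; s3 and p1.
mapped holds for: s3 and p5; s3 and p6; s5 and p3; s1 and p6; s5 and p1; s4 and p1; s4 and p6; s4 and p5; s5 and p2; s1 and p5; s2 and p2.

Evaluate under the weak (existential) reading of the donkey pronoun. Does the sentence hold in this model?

True

"it" takes "a plot" as antecedent — a donkey pronoun bound across the clause boundary.
Weak reading: every surveyor s with some measured-plot has at least one measured-plot p such that mapped(s,p).
Per surveyor: s1:✓  s2:✓  s3:✓  s4:✓  s5:✓
Every surveyor in the restrictor has a witness.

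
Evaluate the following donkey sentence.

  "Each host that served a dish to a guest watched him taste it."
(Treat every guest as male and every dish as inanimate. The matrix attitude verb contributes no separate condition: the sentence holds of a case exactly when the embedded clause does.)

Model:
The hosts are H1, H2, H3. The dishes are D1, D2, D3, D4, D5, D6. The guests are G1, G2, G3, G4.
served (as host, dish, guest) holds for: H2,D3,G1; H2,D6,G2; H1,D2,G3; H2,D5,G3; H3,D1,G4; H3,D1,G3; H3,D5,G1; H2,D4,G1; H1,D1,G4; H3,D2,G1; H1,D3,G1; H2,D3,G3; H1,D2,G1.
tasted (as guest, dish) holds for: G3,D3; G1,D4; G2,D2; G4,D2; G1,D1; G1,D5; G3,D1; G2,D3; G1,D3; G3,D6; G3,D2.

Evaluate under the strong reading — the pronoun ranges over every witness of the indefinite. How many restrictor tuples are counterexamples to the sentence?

"him" takes "a guest" as antecedent and "it" takes "a dish"; both are donkey pronouns co-varying with the restrictor.
Strong reading: for every (h,d,g) with served(h,d,g), tasted(g,d).
Restrictor triples: (H1,D1,G4)→tasted(G4,D1) ✗  (H1,D2,G1)→tasted(G1,D2) ✗  (H1,D2,G3)→tasted(G3,D2) ✓  (H1,D3,G1)→tasted(G1,D3) ✓  (H2,D3,G1)→tasted(G1,D3) ✓  (H2,D3,G3)→tasted(G3,D3) ✓  (H2,D4,G1)→tasted(G1,D4) ✓  (H2,D5,G3)→tasted(G3,D5) ✗  (H2,D6,G2)→tasted(G2,D6) ✗  (H3,D1,G3)→tasted(G3,D1) ✓  (H3,D1,G4)→tasted(G4,D1) ✗  (H3,D2,G1)→tasted(G1,D2) ✗  (H3,D5,G1)→tasted(G1,D5) ✓
Counterexamples (restrictor triples failing the scope): 6.

6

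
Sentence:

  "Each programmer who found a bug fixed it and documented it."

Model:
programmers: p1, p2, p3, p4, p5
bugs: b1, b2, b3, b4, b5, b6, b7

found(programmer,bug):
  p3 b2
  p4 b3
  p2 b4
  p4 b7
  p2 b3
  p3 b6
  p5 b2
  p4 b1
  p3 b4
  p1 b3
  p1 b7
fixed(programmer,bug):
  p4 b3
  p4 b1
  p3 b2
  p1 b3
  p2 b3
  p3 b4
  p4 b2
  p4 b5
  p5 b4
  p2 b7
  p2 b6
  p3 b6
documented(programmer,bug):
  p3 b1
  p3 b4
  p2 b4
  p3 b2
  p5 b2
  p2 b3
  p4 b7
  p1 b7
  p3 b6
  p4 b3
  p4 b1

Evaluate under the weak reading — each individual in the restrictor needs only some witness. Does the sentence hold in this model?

"it" takes "a bug" as antecedent — a donkey pronoun bound across the clause boundary.
Weak reading: every programmer p with some found-bug has at least one found-bug b such that fixed(p,b) ∧ documented(p,b).
Per programmer: p1:✗  p2:✓  p3:✓  p4:✓  p5:✗
p1 has no witness among its found-bugs.

False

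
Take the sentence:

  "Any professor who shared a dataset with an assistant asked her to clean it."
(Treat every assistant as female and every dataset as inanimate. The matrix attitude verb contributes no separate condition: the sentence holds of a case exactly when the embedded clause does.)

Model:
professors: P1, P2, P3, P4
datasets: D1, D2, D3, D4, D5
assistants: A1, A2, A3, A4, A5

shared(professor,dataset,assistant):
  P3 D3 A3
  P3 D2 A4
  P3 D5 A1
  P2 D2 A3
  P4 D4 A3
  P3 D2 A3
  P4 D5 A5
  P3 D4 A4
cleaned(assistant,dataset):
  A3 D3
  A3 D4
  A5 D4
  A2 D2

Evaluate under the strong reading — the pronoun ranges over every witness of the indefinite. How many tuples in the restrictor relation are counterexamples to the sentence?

6

"her" takes "an assistant" as antecedent and "it" takes "a dataset"; both are donkey pronouns co-varying with the restrictor.
Strong reading: for every (p,d,a) with shared(p,d,a), cleaned(a,d).
Restrictor triples: (P2,D2,A3)→cleaned(A3,D2) ✗  (P3,D2,A3)→cleaned(A3,D2) ✗  (P3,D2,A4)→cleaned(A4,D2) ✗  (P3,D3,A3)→cleaned(A3,D3) ✓  (P3,D4,A4)→cleaned(A4,D4) ✗  (P3,D5,A1)→cleaned(A1,D5) ✗  (P4,D4,A3)→cleaned(A3,D4) ✓  (P4,D5,A5)→cleaned(A5,D5) ✗
Counterexamples (restrictor triples failing the scope): 6.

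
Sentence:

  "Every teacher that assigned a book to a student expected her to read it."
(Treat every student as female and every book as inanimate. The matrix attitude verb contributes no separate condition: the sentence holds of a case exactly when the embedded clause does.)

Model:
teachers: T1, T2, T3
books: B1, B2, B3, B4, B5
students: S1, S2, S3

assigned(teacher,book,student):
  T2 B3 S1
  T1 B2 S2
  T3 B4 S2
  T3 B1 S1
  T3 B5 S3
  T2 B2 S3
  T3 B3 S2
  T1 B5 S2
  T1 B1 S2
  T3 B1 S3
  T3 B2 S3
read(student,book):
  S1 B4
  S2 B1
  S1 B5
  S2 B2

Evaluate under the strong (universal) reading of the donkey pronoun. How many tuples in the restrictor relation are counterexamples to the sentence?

9

"her" takes "a student" as antecedent and "it" takes "a book"; both are donkey pronouns co-varying with the restrictor.
Strong reading: for every (t,b,s) with assigned(t,b,s), read(s,b).
Restrictor triples: (T1,B1,S2)→read(S2,B1) ✓  (T1,B2,S2)→read(S2,B2) ✓  (T1,B5,S2)→read(S2,B5) ✗  (T2,B2,S3)→read(S3,B2) ✗  (T2,B3,S1)→read(S1,B3) ✗  (T3,B1,S1)→read(S1,B1) ✗  (T3,B1,S3)→read(S3,B1) ✗  (T3,B2,S3)→read(S3,B2) ✗  (T3,B3,S2)→read(S2,B3) ✗  (T3,B4,S2)→read(S2,B4) ✗  (T3,B5,S3)→read(S3,B5) ✗
Counterexamples (restrictor triples failing the scope): 9.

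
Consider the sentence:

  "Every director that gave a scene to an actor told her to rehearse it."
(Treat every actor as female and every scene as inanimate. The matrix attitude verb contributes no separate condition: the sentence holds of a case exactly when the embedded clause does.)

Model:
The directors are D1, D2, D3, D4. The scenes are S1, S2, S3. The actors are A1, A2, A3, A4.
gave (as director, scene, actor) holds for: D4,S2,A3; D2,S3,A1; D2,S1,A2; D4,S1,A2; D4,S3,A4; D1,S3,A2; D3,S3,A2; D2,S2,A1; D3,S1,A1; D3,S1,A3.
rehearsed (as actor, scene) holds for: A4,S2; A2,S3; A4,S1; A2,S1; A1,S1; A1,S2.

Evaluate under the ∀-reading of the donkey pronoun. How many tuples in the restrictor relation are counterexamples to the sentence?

4

"her" takes "an actor" as antecedent and "it" takes "a scene"; both are donkey pronouns co-varying with the restrictor.
Strong reading: for every (d,s,a) with gave(d,s,a), rehearsed(a,s).
Restrictor triples: (D1,S3,A2)→rehearsed(A2,S3) ✓  (D2,S1,A2)→rehearsed(A2,S1) ✓  (D2,S2,A1)→rehearsed(A1,S2) ✓  (D2,S3,A1)→rehearsed(A1,S3) ✗  (D3,S1,A1)→rehearsed(A1,S1) ✓  (D3,S1,A3)→rehearsed(A3,S1) ✗  (D3,S3,A2)→rehearsed(A2,S3) ✓  (D4,S1,A2)→rehearsed(A2,S1) ✓  (D4,S2,A3)→rehearsed(A3,S2) ✗  (D4,S3,A4)→rehearsed(A4,S3) ✗
Counterexamples (restrictor triples failing the scope): 4.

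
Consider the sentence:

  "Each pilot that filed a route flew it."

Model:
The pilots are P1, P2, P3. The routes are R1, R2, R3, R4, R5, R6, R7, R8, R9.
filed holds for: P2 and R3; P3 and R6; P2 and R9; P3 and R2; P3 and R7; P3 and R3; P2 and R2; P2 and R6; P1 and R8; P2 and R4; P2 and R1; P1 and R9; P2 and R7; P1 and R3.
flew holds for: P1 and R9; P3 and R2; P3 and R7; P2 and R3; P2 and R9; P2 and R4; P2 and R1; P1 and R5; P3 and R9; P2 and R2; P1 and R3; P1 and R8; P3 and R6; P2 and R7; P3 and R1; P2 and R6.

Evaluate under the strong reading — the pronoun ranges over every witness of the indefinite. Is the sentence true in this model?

False

"it" takes "a route" as antecedent — a donkey pronoun bound across the clause boundary.
Strong reading: for every (p,r) with filed(p,r), flew(p,r).
Restrictor pairs: (P1,R3) ✓  (P1,R8) ✓  (P1,R9) ✓  (P2,R1) ✓  (P2,R2) ✓  (P2,R3) ✓  (P2,R4) ✓  (P2,R6) ✓  (P2,R7) ✓  (P2,R9) ✓  (P3,R2) ✓  (P3,R3) ✗  (P3,R6) ✓  (P3,R7) ✓
Counterexample: (P3,R3) is in filed but fails the scope.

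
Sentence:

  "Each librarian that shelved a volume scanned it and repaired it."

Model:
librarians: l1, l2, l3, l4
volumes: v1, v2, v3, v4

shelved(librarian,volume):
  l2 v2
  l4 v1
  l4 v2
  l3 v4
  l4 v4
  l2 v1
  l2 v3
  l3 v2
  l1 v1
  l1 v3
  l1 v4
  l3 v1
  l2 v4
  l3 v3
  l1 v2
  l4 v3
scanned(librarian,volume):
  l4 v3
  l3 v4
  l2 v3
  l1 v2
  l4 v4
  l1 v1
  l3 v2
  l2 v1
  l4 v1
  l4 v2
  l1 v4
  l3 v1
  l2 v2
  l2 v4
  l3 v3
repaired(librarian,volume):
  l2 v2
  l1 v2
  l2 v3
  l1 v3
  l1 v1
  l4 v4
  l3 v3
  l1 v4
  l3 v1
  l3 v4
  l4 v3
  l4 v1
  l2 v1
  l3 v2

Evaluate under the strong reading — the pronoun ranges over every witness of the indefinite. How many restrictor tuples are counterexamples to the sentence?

3

"it" takes "a volume" as antecedent — a donkey pronoun bound across the clause boundary.
Strong reading: for every (l,v) with shelved(l,v), scanned(l,v) ∧ repaired(l,v).
Restrictor pairs: (l1,v1) ✓  (l1,v2) ✓  (l1,v3) ✗  (l1,v4) ✓  (l2,v1) ✓  (l2,v2) ✓  (l2,v3) ✓  (l2,v4) ✗  (l3,v1) ✓  (l3,v2) ✓  (l3,v3) ✓  (l3,v4) ✓  (l4,v1) ✓  (l4,v2) ✗  (l4,v3) ✓  (l4,v4) ✓
Counterexamples (restrictor pairs failing the scope): 3.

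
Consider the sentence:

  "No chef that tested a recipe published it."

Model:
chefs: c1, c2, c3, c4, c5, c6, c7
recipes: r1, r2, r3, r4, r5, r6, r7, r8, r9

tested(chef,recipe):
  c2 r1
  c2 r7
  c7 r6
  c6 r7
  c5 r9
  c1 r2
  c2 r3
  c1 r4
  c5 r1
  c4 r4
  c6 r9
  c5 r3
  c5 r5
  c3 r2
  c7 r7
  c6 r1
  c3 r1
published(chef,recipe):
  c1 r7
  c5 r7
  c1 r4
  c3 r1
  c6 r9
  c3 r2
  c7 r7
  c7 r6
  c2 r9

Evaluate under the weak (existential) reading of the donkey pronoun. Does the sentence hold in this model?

"it" takes "a recipe" as antecedent — a donkey pronoun bound across the clause boundary.
Truth condition: for no (c,r) with tested(c,r) does published(c,r) hold.
Restrictor pairs — does the scope hold? (c1,r2):fails  (c1,r4):holds  (c2,r1):fails  (c2,r3):fails  (c2,r7):fails  (c3,r1):holds  (c3,r2):holds  (c4,r4):fails  (c5,r1):fails  (c5,r3):fails  (c5,r5):fails  (c5,r9):fails  (c6,r1):fails  (c6,r7):fails  (c6,r9):holds  (c7,r6):holds  (c7,r7):holds
Scope holds for 6 pair(s), so the sentence is false.

False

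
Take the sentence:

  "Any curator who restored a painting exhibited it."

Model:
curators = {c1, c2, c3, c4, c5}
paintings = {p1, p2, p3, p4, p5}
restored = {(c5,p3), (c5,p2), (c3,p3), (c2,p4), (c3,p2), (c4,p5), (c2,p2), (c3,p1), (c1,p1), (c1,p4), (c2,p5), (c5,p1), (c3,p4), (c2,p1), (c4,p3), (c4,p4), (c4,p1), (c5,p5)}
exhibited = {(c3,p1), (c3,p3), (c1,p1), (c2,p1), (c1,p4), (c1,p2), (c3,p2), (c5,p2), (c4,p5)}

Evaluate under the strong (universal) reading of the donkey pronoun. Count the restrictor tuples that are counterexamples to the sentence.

"it" takes "a painting" as antecedent — a donkey pronoun bound across the clause boundary.
Strong reading: for every (c,p) with restored(c,p), exhibited(c,p).
Restrictor pairs: (c1,p1) ✓  (c1,p4) ✓  (c2,p1) ✓  (c2,p2) ✗  (c2,p4) ✗  (c2,p5) ✗  (c3,p1) ✓  (c3,p2) ✓  (c3,p3) ✓  (c3,p4) ✗  (c4,p1) ✗  (c4,p3) ✗  (c4,p4) ✗  (c4,p5) ✓  (c5,p1) ✗  (c5,p2) ✓  (c5,p3) ✗  (c5,p5) ✗
Counterexamples (restrictor pairs failing the scope): 10.

10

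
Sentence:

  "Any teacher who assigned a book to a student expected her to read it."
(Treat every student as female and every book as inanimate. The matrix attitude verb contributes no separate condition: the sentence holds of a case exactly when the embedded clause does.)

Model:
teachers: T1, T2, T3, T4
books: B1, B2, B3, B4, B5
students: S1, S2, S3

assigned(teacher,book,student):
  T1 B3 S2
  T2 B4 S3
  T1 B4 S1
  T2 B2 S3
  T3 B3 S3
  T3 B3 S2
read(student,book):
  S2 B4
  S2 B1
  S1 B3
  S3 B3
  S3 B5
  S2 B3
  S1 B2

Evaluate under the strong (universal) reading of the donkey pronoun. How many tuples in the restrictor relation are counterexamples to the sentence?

"her" takes "a student" as antecedent and "it" takes "a book"; both are donkey pronouns co-varying with the restrictor.
Strong reading: for every (t,b,s) with assigned(t,b,s), read(s,b).
Restrictor triples: (T1,B3,S2)→read(S2,B3) ✓  (T1,B4,S1)→read(S1,B4) ✗  (T2,B2,S3)→read(S3,B2) ✗  (T2,B4,S3)→read(S3,B4) ✗  (T3,B3,S2)→read(S2,B3) ✓  (T3,B3,S3)→read(S3,B3) ✓
Counterexamples (restrictor triples failing the scope): 3.

3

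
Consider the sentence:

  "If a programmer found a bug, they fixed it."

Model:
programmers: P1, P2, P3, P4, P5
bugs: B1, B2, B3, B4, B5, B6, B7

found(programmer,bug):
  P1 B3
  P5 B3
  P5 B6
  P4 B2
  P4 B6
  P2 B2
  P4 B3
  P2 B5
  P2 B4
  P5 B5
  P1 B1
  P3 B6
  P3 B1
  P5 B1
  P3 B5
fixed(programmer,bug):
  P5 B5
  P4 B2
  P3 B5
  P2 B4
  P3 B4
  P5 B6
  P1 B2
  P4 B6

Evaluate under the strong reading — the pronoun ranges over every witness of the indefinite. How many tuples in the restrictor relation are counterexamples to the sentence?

9

"it" takes "a bug" as antecedent — a donkey pronoun bound across the clause boundary.
Strong reading: for every (p,b) with found(p,b), fixed(p,b).
Restrictor pairs: (P1,B1) ✗  (P1,B3) ✗  (P2,B2) ✗  (P2,B4) ✓  (P2,B5) ✗  (P3,B1) ✗  (P3,B5) ✓  (P3,B6) ✗  (P4,B2) ✓  (P4,B3) ✗  (P4,B6) ✓  (P5,B1) ✗  (P5,B3) ✗  (P5,B5) ✓  (P5,B6) ✓
Counterexamples (restrictor pairs failing the scope): 9.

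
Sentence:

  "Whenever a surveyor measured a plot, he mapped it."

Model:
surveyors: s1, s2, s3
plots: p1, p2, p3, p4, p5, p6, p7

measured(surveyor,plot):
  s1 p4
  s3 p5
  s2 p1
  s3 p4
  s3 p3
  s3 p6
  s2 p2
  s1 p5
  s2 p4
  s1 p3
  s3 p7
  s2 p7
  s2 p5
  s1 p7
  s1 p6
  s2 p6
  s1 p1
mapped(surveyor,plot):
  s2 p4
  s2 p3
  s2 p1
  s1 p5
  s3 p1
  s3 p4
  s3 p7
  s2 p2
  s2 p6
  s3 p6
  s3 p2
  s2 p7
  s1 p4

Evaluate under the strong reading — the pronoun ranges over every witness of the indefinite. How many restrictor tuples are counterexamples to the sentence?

"it" takes "a plot" as antecedent — a donkey pronoun bound across the clause boundary.
Strong reading: for every (s,p) with measured(s,p), mapped(s,p).
Restrictor pairs: (s1,p1) ✗  (s1,p3) ✗  (s1,p4) ✓  (s1,p5) ✓  (s1,p6) ✗  (s1,p7) ✗  (s2,p1) ✓  (s2,p2) ✓  (s2,p4) ✓  (s2,p5) ✗  (s2,p6) ✓  (s2,p7) ✓  (s3,p3) ✗  (s3,p4) ✓  (s3,p5) ✗  (s3,p6) ✓  (s3,p7) ✓
Counterexamples (restrictor pairs failing the scope): 7.

7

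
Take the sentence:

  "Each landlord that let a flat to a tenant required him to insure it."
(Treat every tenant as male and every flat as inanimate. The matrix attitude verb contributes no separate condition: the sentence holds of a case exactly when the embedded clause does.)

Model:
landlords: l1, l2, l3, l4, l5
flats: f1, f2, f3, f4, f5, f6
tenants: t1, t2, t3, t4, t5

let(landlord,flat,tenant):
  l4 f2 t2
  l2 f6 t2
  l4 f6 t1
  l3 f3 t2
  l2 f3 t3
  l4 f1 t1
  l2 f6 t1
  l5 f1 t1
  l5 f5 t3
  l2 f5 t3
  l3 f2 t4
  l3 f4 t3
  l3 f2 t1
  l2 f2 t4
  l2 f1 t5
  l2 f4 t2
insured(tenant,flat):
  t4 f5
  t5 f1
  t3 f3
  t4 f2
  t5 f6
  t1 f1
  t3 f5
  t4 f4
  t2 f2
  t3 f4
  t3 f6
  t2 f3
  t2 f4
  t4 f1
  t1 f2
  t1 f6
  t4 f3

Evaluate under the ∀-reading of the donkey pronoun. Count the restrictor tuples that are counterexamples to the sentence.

"him" takes "a tenant" as antecedent and "it" takes "a flat"; both are donkey pronouns co-varying with the restrictor.
Strong reading: for every (l,f,t) with let(l,f,t), insured(t,f).
Restrictor triples: (l2,f1,t5)→insured(t5,f1) ✓  (l2,f2,t4)→insured(t4,f2) ✓  (l2,f3,t3)→insured(t3,f3) ✓  (l2,f4,t2)→insured(t2,f4) ✓  (l2,f5,t3)→insured(t3,f5) ✓  (l2,f6,t1)→insured(t1,f6) ✓  (l2,f6,t2)→insured(t2,f6) ✗  (l3,f2,t1)→insured(t1,f2) ✓  (l3,f2,t4)→insured(t4,f2) ✓  (l3,f3,t2)→insured(t2,f3) ✓  (l3,f4,t3)→insured(t3,f4) ✓  (l4,f1,t1)→insured(t1,f1) ✓  (l4,f2,t2)→insured(t2,f2) ✓  (l4,f6,t1)→insured(t1,f6) ✓  (l5,f1,t1)→insured(t1,f1) ✓  (l5,f5,t3)→insured(t3,f5) ✓
Counterexamples (restrictor triples failing the scope): 1.

1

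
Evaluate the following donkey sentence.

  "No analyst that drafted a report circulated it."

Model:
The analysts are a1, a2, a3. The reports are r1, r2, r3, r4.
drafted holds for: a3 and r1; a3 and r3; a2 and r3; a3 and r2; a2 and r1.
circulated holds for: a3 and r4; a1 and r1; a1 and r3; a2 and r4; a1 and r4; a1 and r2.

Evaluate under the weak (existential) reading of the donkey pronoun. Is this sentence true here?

True

"it" takes "a report" as antecedent — a donkey pronoun bound across the clause boundary.
Truth condition: for no (a,r) with drafted(a,r) does circulated(a,r) hold.
Restrictor pairs — does the scope hold? (a2,r1):fails  (a2,r3):fails  (a3,r1):fails  (a3,r2):fails  (a3,r3):fails
Scope holds for no restrictor pair, so the sentence is true.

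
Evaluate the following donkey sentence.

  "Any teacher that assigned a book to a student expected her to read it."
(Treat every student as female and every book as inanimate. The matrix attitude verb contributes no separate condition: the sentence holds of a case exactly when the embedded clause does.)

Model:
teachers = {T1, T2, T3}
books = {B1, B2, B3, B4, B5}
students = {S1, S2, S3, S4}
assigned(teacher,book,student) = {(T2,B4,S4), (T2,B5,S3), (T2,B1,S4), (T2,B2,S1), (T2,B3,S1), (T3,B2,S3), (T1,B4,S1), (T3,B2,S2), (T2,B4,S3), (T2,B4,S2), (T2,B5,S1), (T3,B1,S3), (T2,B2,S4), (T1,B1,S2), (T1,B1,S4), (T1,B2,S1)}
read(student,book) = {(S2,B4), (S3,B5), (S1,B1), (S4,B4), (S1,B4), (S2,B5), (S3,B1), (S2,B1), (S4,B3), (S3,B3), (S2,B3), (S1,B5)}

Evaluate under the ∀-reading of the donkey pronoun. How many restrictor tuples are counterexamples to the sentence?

"her" takes "a student" as antecedent and "it" takes "a book"; both are donkey pronouns co-varying with the restrictor.
Strong reading: for every (t,b,s) with assigned(t,b,s), read(s,b).
Restrictor triples: (T1,B1,S2)→read(S2,B1) ✓  (T1,B1,S4)→read(S4,B1) ✗  (T1,B2,S1)→read(S1,B2) ✗  (T1,B4,S1)→read(S1,B4) ✓  (T2,B1,S4)→read(S4,B1) ✗  (T2,B2,S1)→read(S1,B2) ✗  (T2,B2,S4)→read(S4,B2) ✗  (T2,B3,S1)→read(S1,B3) ✗  (T2,B4,S2)→read(S2,B4) ✓  (T2,B4,S3)→read(S3,B4) ✗  (T2,B4,S4)→read(S4,B4) ✓  (T2,B5,S1)→read(S1,B5) ✓  (T2,B5,S3)→read(S3,B5) ✓  (T3,B1,S3)→read(S3,B1) ✓  (T3,B2,S2)→read(S2,B2) ✗  (T3,B2,S3)→read(S3,B2) ✗
Counterexamples (restrictor triples failing the scope): 9.

9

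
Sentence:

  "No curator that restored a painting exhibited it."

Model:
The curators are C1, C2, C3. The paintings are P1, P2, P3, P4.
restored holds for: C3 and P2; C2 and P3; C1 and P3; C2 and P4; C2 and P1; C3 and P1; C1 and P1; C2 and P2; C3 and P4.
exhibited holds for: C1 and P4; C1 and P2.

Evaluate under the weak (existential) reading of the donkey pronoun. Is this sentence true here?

"it" takes "a painting" as antecedent — a donkey pronoun bound across the clause boundary.
Truth condition: for no (c,p) with restored(c,p) does exhibited(c,p) hold.
Restrictor pairs — does the scope hold? (C1,P1):fails  (C1,P3):fails  (C2,P1):fails  (C2,P2):fails  (C2,P3):fails  (C2,P4):fails  (C3,P1):fails  (C3,P2):fails  (C3,P4):fails
Scope holds for no restrictor pair, so the sentence is true.

True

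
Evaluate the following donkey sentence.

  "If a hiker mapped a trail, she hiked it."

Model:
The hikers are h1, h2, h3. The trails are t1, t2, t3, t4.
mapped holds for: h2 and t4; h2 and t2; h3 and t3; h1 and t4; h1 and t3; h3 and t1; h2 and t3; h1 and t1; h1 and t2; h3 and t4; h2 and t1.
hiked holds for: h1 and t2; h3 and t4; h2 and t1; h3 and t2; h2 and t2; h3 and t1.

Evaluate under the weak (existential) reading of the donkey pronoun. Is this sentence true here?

True

"it" takes "a trail" as antecedent — a donkey pronoun bound across the clause boundary.
Weak reading: every hiker h with some mapped-trail has at least one mapped-trail t such that hiked(h,t).
Per hiker: h1:✓  h2:✓  h3:✓
Every hiker in the restrictor has a witness.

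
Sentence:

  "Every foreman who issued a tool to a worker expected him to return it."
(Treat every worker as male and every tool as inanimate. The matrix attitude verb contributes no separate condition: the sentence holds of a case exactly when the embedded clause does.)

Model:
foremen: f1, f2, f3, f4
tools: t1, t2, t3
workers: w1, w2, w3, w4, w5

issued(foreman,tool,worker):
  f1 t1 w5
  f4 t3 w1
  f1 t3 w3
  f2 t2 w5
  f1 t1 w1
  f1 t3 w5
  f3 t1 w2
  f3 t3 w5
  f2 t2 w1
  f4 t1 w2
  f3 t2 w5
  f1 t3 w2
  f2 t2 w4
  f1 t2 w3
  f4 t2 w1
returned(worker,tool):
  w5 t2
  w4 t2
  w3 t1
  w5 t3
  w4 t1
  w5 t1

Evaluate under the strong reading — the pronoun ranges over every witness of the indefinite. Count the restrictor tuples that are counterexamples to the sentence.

9

"him" takes "a worker" as antecedent and "it" takes "a tool"; both are donkey pronouns co-varying with the restrictor.
Strong reading: for every (f,t,w) with issued(f,t,w), returned(w,t).
Restrictor triples: (f1,t1,w1)→returned(w1,t1) ✗  (f1,t1,w5)→returned(w5,t1) ✓  (f1,t2,w3)→returned(w3,t2) ✗  (f1,t3,w2)→returned(w2,t3) ✗  (f1,t3,w3)→returned(w3,t3) ✗  (f1,t3,w5)→returned(w5,t3) ✓  (f2,t2,w1)→returned(w1,t2) ✗  (f2,t2,w4)→returned(w4,t2) ✓  (f2,t2,w5)→returned(w5,t2) ✓  (f3,t1,w2)→returned(w2,t1) ✗  (f3,t2,w5)→returned(w5,t2) ✓  (f3,t3,w5)→returned(w5,t3) ✓  (f4,t1,w2)→returned(w2,t1) ✗  (f4,t2,w1)→returned(w1,t2) ✗  (f4,t3,w1)→returned(w1,t3) ✗
Counterexamples (restrictor triples failing the scope): 9.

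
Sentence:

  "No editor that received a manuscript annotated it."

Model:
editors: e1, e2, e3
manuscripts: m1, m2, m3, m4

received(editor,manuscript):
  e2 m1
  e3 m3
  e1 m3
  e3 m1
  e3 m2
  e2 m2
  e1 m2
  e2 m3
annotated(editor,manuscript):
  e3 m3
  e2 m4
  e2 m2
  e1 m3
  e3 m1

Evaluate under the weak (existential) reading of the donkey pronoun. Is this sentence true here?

"it" takes "a manuscript" as antecedent — a donkey pronoun bound across the clause boundary.
Truth condition: for no (e,m) with received(e,m) does annotated(e,m) hold.
Restrictor pairs — does the scope hold? (e1,m2):fails  (e1,m3):holds  (e2,m1):fails  (e2,m2):holds  (e2,m3):fails  (e3,m1):holds  (e3,m2):fails  (e3,m3):holds
Scope holds for 4 pair(s), so the sentence is false.

False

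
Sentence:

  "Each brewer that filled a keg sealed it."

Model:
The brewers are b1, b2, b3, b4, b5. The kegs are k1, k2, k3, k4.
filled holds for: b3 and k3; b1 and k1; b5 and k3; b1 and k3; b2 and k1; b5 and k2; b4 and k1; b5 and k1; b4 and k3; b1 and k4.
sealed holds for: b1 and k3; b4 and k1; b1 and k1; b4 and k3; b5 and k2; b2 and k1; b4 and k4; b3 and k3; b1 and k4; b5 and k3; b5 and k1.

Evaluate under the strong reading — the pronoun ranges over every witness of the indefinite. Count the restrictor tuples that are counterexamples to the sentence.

"it" takes "a keg" as antecedent — a donkey pronoun bound across the clause boundary.
Strong reading: for every (b,k) with filled(b,k), sealed(b,k).
Restrictor pairs: (b1,k1) ✓  (b1,k3) ✓  (b1,k4) ✓  (b2,k1) ✓  (b3,k3) ✓  (b4,k1) ✓  (b4,k3) ✓  (b5,k1) ✓  (b5,k2) ✓  (b5,k3) ✓
Counterexamples (restrictor pairs failing the scope): 0.

0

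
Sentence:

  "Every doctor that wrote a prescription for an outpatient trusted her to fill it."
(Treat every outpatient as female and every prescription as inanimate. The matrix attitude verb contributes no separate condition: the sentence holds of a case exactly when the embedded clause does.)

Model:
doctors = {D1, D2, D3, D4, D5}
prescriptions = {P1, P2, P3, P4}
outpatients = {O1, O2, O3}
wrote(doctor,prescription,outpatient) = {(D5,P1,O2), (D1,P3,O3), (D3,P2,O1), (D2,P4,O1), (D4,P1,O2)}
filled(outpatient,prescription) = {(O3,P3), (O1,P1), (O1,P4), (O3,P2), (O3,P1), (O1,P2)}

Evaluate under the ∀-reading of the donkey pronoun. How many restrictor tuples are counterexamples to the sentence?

2

"her" takes "an outpatient" as antecedent and "it" takes "a prescription"; both are donkey pronouns co-varying with the restrictor.
Strong reading: for every (d,p,o) with wrote(d,p,o), filled(o,p).
Restrictor triples: (D1,P3,O3)→filled(O3,P3) ✓  (D2,P4,O1)→filled(O1,P4) ✓  (D3,P2,O1)→filled(O1,P2) ✓  (D4,P1,O2)→filled(O2,P1) ✗  (D5,P1,O2)→filled(O2,P1) ✗
Counterexamples (restrictor triples failing the scope): 2.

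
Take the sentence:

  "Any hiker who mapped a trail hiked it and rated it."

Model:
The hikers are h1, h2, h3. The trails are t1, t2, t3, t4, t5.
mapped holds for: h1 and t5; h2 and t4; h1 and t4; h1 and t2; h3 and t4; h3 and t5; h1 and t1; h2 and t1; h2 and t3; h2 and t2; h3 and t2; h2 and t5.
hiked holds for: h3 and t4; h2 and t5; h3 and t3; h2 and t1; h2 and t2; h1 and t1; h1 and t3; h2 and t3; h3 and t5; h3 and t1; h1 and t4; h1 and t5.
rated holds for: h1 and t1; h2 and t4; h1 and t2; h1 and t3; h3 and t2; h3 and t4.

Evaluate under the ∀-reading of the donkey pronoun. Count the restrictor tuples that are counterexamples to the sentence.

10

"it" takes "a trail" as antecedent — a donkey pronoun bound across the clause boundary.
Strong reading: for every (h,t) with mapped(h,t), hiked(h,t) ∧ rated(h,t).
Restrictor pairs: (h1,t1) ✓  (h1,t2) ✗  (h1,t4) ✗  (h1,t5) ✗  (h2,t1) ✗  (h2,t2) ✗  (h2,t3) ✗  (h2,t4) ✗  (h2,t5) ✗  (h3,t2) ✗  (h3,t4) ✓  (h3,t5) ✗
Counterexamples (restrictor pairs failing the scope): 10.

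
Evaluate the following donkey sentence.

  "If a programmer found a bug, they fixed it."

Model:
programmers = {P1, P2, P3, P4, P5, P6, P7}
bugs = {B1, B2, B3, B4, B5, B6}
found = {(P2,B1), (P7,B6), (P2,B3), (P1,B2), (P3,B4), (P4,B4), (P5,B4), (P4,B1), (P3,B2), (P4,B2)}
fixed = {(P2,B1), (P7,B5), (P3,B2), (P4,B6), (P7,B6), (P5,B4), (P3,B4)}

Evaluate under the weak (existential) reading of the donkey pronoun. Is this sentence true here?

"it" takes "a bug" as antecedent — a donkey pronoun bound across the clause boundary.
Weak reading: every programmer p with some found-bug has at least one found-bug b such that fixed(p,b).
Per programmer: P1:✗  P2:✓  P3:✓  P4:✗  P5:✓  P7:✓
P1 has no witness among its found-bugs.

False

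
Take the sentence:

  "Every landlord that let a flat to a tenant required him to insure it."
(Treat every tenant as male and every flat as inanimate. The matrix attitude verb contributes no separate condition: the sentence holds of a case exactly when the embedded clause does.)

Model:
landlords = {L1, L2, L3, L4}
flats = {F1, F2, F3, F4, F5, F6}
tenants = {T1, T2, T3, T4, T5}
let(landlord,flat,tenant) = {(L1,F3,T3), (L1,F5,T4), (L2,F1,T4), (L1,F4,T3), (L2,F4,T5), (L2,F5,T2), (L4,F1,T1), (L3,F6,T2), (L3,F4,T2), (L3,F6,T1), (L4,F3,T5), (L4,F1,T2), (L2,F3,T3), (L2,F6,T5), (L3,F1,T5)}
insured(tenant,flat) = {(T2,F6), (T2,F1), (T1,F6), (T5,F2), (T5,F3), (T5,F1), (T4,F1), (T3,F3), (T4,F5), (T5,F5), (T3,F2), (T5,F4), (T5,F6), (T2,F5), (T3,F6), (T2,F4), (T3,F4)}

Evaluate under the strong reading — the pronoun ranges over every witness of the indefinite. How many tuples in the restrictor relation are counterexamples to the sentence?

1

"him" takes "a tenant" as antecedent and "it" takes "a flat"; both are donkey pronouns co-varying with the restrictor.
Strong reading: for every (l,f,t) with let(l,f,t), insured(t,f).
Restrictor triples: (L1,F3,T3)→insured(T3,F3) ✓  (L1,F4,T3)→insured(T3,F4) ✓  (L1,F5,T4)→insured(T4,F5) ✓  (L2,F1,T4)→insured(T4,F1) ✓  (L2,F3,T3)→insured(T3,F3) ✓  (L2,F4,T5)→insured(T5,F4) ✓  (L2,F5,T2)→insured(T2,F5) ✓  (L2,F6,T5)→insured(T5,F6) ✓  (L3,F1,T5)→insured(T5,F1) ✓  (L3,F4,T2)→insured(T2,F4) ✓  (L3,F6,T1)→insured(T1,F6) ✓  (L3,F6,T2)→insured(T2,F6) ✓  (L4,F1,T1)→insured(T1,F1) ✗  (L4,F1,T2)→insured(T2,F1) ✓  (L4,F3,T5)→insured(T5,F3) ✓
Counterexamples (restrictor triples failing the scope): 1.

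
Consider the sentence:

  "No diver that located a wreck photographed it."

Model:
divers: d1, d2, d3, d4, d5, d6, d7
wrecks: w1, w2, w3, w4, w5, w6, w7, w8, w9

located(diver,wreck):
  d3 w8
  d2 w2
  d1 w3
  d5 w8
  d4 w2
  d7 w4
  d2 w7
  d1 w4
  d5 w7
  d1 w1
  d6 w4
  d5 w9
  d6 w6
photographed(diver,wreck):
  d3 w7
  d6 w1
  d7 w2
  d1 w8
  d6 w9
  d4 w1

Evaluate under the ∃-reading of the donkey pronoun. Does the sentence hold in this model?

True

"it" takes "a wreck" as antecedent — a donkey pronoun bound across the clause boundary.
Truth condition: for no (d,w) with located(d,w) does photographed(d,w) hold.
Restrictor pairs — does the scope hold? (d1,w1):fails  (d1,w3):fails  (d1,w4):fails  (d2,w2):fails  (d2,w7):fails  (d3,w8):fails  (d4,w2):fails  (d5,w7):fails  (d5,w8):fails  (d5,w9):fails  (d6,w4):fails  (d6,w6):fails  (d7,w4):fails
Scope holds for no restrictor pair, so the sentence is true.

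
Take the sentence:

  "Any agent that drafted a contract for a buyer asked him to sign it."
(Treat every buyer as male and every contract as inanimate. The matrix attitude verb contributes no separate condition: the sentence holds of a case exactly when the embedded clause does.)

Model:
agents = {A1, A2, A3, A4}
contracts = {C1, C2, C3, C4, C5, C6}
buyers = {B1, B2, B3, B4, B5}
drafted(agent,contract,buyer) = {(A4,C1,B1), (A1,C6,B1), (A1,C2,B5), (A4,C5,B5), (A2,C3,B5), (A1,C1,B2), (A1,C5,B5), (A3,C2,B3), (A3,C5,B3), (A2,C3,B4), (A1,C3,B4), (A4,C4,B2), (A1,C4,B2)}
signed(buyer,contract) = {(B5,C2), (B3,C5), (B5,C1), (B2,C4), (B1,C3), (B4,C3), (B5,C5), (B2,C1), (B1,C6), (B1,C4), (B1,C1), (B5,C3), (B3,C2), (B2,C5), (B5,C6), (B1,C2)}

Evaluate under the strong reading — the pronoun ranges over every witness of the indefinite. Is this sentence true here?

True

"him" takes "a buyer" as antecedent and "it" takes "a contract"; both are donkey pronouns co-varying with the restrictor.
Strong reading: for every (a,c,b) with drafted(a,c,b), signed(b,c).
Restrictor triples: (A1,C1,B2)→signed(B2,C1) ✓  (A1,C2,B5)→signed(B5,C2) ✓  (A1,C3,B4)→signed(B4,C3) ✓  (A1,C4,B2)→signed(B2,C4) ✓  (A1,C5,B5)→signed(B5,C5) ✓  (A1,C6,B1)→signed(B1,C6) ✓  (A2,C3,B4)→signed(B4,C3) ✓  (A2,C3,B5)→signed(B5,C3) ✓  (A3,C2,B3)→signed(B3,C2) ✓  (A3,C5,B3)→signed(B3,C5) ✓  (A4,C1,B1)→signed(B1,C1) ✓  (A4,C4,B2)→signed(B2,C4) ✓  (A4,C5,B5)→signed(B5,C5) ✓
Every restrictor triple satisfies the scope.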